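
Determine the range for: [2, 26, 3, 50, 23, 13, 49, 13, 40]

48

Step 1: Identify the maximum value: max = 50
Step 2: Identify the minimum value: min = 2
Step 3: Range = max - min = 50 - 2 = 48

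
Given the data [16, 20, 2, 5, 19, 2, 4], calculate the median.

5

Step 1: Sort the data in ascending order: [2, 2, 4, 5, 16, 19, 20]
Step 2: The number of values is n = 7.
Step 3: Since n is odd, the median is the middle value at position 4: 5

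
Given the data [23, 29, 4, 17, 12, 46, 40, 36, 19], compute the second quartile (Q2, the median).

23

Step 1: Sort the data: [4, 12, 17, 19, 23, 29, 36, 40, 46]
Step 2: n = 9
Step 3: Q2 is the median. Since n is odd, it is the middle value at position 5: 23
Step 4: Q2 = 23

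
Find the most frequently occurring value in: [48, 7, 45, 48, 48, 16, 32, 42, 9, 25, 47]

48

Step 1: Count the frequency of each value:
  7: appears 1 time(s)
  9: appears 1 time(s)
  16: appears 1 time(s)
  25: appears 1 time(s)
  32: appears 1 time(s)
  42: appears 1 time(s)
  45: appears 1 time(s)
  47: appears 1 time(s)
  48: appears 3 time(s)
Step 2: The value 48 appears most frequently (3 times).
Step 3: Mode = 48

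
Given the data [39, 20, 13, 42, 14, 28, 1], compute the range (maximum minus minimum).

41

Step 1: Identify the maximum value: max = 42
Step 2: Identify the minimum value: min = 1
Step 3: Range = max - min = 42 - 1 = 41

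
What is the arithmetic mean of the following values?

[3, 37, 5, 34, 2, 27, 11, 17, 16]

16.8889

Step 1: Sum all values: 3 + 37 + 5 + 34 + 2 + 27 + 11 + 17 + 16 = 152
Step 2: Count the number of values: n = 9
Step 3: Mean = sum / n = 152 / 9 = 16.8889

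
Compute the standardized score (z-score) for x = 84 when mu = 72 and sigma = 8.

1.5

Step 1: Recall the z-score formula: z = (x - mu) / sigma
Step 2: Substitute values: z = (84 - 72) / 8
Step 3: z = 12 / 8 = 1.5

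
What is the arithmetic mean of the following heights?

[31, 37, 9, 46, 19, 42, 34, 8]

28.25

Step 1: Sum all values: 31 + 37 + 9 + 46 + 19 + 42 + 34 + 8 = 226
Step 2: Count the number of values: n = 8
Step 3: Mean = sum / n = 226 / 8 = 28.25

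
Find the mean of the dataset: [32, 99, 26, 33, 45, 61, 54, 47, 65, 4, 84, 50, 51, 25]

48.2857

Step 1: Sum all values: 32 + 99 + 26 + 33 + 45 + 61 + 54 + 47 + 65 + 4 + 84 + 50 + 51 + 25 = 676
Step 2: Count the number of values: n = 14
Step 3: Mean = sum / n = 676 / 14 = 48.2857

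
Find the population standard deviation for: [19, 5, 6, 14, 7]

5.4185

Step 1: Compute the mean: 10.2
Step 2: Sum of squared deviations from the mean: 146.8
Step 3: Population variance = 146.8 / 5 = 29.36
Step 4: Standard deviation = sqrt(29.36) = 5.4185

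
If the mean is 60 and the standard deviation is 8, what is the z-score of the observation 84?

3

Step 1: Recall the z-score formula: z = (x - mu) / sigma
Step 2: Substitute values: z = (84 - 60) / 8
Step 3: z = 24 / 8 = 3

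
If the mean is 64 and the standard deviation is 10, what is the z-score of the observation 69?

0.5

Step 1: Recall the z-score formula: z = (x - mu) / sigma
Step 2: Substitute values: z = (69 - 64) / 10
Step 3: z = 5 / 10 = 0.5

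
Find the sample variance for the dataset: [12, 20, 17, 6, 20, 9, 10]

31.2857

Step 1: Compute the mean: (12 + 20 + 17 + 6 + 20 + 9 + 10) / 7 = 13.4286
Step 2: Compute squared deviations from the mean:
  (12 - 13.4286)^2 = 2.0408
  (20 - 13.4286)^2 = 43.1837
  (17 - 13.4286)^2 = 12.7551
  (6 - 13.4286)^2 = 55.1837
  (20 - 13.4286)^2 = 43.1837
  (9 - 13.4286)^2 = 19.6122
  (10 - 13.4286)^2 = 11.7551
Step 3: Sum of squared deviations = 187.7143
Step 4: Sample variance = 187.7143 / 6 = 31.2857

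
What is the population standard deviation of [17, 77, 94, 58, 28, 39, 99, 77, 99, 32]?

29.7288

Step 1: Compute the mean: 62
Step 2: Sum of squared deviations from the mean: 8838
Step 3: Population variance = 8838 / 10 = 883.8
Step 4: Standard deviation = sqrt(883.8) = 29.7288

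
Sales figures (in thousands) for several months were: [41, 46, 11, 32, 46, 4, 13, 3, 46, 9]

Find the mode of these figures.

46

Step 1: Count the frequency of each value:
  3: appears 1 time(s)
  4: appears 1 time(s)
  9: appears 1 time(s)
  11: appears 1 time(s)
  13: appears 1 time(s)
  32: appears 1 time(s)
  41: appears 1 time(s)
  46: appears 3 time(s)
Step 2: The value 46 appears most frequently (3 times).
Step 3: Mode = 46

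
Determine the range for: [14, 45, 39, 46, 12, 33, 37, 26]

34

Step 1: Identify the maximum value: max = 46
Step 2: Identify the minimum value: min = 12
Step 3: Range = max - min = 46 - 12 = 34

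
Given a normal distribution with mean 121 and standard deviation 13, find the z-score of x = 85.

-2.7692

Step 1: Recall the z-score formula: z = (x - mu) / sigma
Step 2: Substitute values: z = (85 - 121) / 13
Step 3: z = -36 / 13 = -2.7692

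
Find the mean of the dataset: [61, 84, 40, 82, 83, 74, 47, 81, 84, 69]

70.5

Step 1: Sum all values: 61 + 84 + 40 + 82 + 83 + 74 + 47 + 81 + 84 + 69 = 705
Step 2: Count the number of values: n = 10
Step 3: Mean = sum / n = 705 / 10 = 70.5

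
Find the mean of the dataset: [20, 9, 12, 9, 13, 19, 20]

14.5714

Step 1: Sum all values: 20 + 9 + 12 + 9 + 13 + 19 + 20 = 102
Step 2: Count the number of values: n = 7
Step 3: Mean = sum / n = 102 / 7 = 14.5714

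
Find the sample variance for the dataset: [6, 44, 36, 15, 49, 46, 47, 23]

271.9286

Step 1: Compute the mean: (6 + 44 + 36 + 15 + 49 + 46 + 47 + 23) / 8 = 33.25
Step 2: Compute squared deviations from the mean:
  (6 - 33.25)^2 = 742.5625
  (44 - 33.25)^2 = 115.5625
  (36 - 33.25)^2 = 7.5625
  (15 - 33.25)^2 = 333.0625
  (49 - 33.25)^2 = 248.0625
  (46 - 33.25)^2 = 162.5625
  (47 - 33.25)^2 = 189.0625
  (23 - 33.25)^2 = 105.0625
Step 3: Sum of squared deviations = 1903.5
Step 4: Sample variance = 1903.5 / 7 = 271.9286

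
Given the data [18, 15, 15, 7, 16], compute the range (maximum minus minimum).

11

Step 1: Identify the maximum value: max = 18
Step 2: Identify the minimum value: min = 7
Step 3: Range = max - min = 18 - 7 = 11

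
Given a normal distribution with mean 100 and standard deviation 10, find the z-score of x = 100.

0

Step 1: Recall the z-score formula: z = (x - mu) / sigma
Step 2: Substitute values: z = (100 - 100) / 10
Step 3: z = 0 / 10 = 0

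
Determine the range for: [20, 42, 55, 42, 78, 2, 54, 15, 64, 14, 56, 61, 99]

97

Step 1: Identify the maximum value: max = 99
Step 2: Identify the minimum value: min = 2
Step 3: Range = max - min = 99 - 2 = 97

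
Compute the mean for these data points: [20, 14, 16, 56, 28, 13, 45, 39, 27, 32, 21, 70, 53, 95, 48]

38.4667

Step 1: Sum all values: 20 + 14 + 16 + 56 + 28 + 13 + 45 + 39 + 27 + 32 + 21 + 70 + 53 + 95 + 48 = 577
Step 2: Count the number of values: n = 15
Step 3: Mean = sum / n = 577 / 15 = 38.4667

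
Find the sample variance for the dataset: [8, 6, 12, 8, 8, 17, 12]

14.1429

Step 1: Compute the mean: (8 + 6 + 12 + 8 + 8 + 17 + 12) / 7 = 10.1429
Step 2: Compute squared deviations from the mean:
  (8 - 10.1429)^2 = 4.5918
  (6 - 10.1429)^2 = 17.1633
  (12 - 10.1429)^2 = 3.449
  (8 - 10.1429)^2 = 4.5918
  (8 - 10.1429)^2 = 4.5918
  (17 - 10.1429)^2 = 47.0204
  (12 - 10.1429)^2 = 3.449
Step 3: Sum of squared deviations = 84.8571
Step 4: Sample variance = 84.8571 / 6 = 14.1429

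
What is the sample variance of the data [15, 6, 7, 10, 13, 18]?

21.9

Step 1: Compute the mean: (15 + 6 + 7 + 10 + 13 + 18) / 6 = 11.5
Step 2: Compute squared deviations from the mean:
  (15 - 11.5)^2 = 12.25
  (6 - 11.5)^2 = 30.25
  (7 - 11.5)^2 = 20.25
  (10 - 11.5)^2 = 2.25
  (13 - 11.5)^2 = 2.25
  (18 - 11.5)^2 = 42.25
Step 3: Sum of squared deviations = 109.5
Step 4: Sample variance = 109.5 / 5 = 21.9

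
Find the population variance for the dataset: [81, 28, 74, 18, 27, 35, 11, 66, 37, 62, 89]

669.6364

Step 1: Compute the mean: (81 + 28 + 74 + 18 + 27 + 35 + 11 + 66 + 37 + 62 + 89) / 11 = 48
Step 2: Compute squared deviations from the mean:
  (81 - 48)^2 = 1089
  (28 - 48)^2 = 400
  (74 - 48)^2 = 676
  (18 - 48)^2 = 900
  (27 - 48)^2 = 441
  (35 - 48)^2 = 169
  (11 - 48)^2 = 1369
  (66 - 48)^2 = 324
  (37 - 48)^2 = 121
  (62 - 48)^2 = 196
  (89 - 48)^2 = 1681
Step 3: Sum of squared deviations = 7366
Step 4: Population variance = 7366 / 11 = 669.6364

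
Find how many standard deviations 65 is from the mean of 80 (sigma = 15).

-1

Step 1: Recall the z-score formula: z = (x - mu) / sigma
Step 2: Substitute values: z = (65 - 80) / 15
Step 3: z = -15 / 15 = -1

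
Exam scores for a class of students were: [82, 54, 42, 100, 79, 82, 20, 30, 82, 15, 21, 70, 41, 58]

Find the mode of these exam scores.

82

Step 1: Count the frequency of each value:
  15: appears 1 time(s)
  20: appears 1 time(s)
  21: appears 1 time(s)
  30: appears 1 time(s)
  41: appears 1 time(s)
  42: appears 1 time(s)
  54: appears 1 time(s)
  58: appears 1 time(s)
  70: appears 1 time(s)
  79: appears 1 time(s)
  82: appears 3 time(s)
  100: appears 1 time(s)
Step 2: The value 82 appears most frequently (3 times).
Step 3: Mode = 82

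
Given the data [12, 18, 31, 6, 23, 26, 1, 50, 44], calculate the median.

23

Step 1: Sort the data in ascending order: [1, 6, 12, 18, 23, 26, 31, 44, 50]
Step 2: The number of values is n = 9.
Step 3: Since n is odd, the median is the middle value at position 5: 23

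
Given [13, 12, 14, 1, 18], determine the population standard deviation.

5.678

Step 1: Compute the mean: 11.6
Step 2: Sum of squared deviations from the mean: 161.2
Step 3: Population variance = 161.2 / 5 = 32.24
Step 4: Standard deviation = sqrt(32.24) = 5.678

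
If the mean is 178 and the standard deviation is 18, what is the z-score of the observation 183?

0.2778

Step 1: Recall the z-score formula: z = (x - mu) / sigma
Step 2: Substitute values: z = (183 - 178) / 18
Step 3: z = 5 / 18 = 0.2778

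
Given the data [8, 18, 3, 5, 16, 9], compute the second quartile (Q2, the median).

8.5

Step 1: Sort the data: [3, 5, 8, 9, 16, 18]
Step 2: n = 6
Step 3: Q2 is the median. Since n is even, it is the average of the values at positions 3 and 4:
  Q2 = (8 + 9) / 2 = 8.5
Step 4: Q2 = 8.5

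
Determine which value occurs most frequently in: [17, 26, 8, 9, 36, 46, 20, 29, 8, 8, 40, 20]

8

Step 1: Count the frequency of each value:
  8: appears 3 time(s)
  9: appears 1 time(s)
  17: appears 1 time(s)
  20: appears 2 time(s)
  26: appears 1 time(s)
  29: appears 1 time(s)
  36: appears 1 time(s)
  40: appears 1 time(s)
  46: appears 1 time(s)
Step 2: The value 8 appears most frequently (3 times).
Step 3: Mode = 8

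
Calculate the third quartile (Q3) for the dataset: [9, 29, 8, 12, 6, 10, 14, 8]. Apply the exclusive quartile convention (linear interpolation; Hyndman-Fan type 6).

13.5

Step 1: Sort the data: [6, 8, 8, 9, 10, 12, 14, 29]
Step 2: n = 8
Step 3: Using the exclusive quartile method:
  Q1 = 8
  Q2 (median) = 9.5
  Q3 = 13.5
  IQR = Q3 - Q1 = 13.5 - 8 = 5.5
Step 4: Q3 = 13.5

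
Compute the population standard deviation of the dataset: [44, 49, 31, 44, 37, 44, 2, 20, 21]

14.5687

Step 1: Compute the mean: 32.4444
Step 2: Sum of squared deviations from the mean: 1910.2222
Step 3: Population variance = 1910.2222 / 9 = 212.2469
Step 4: Standard deviation = sqrt(212.2469) = 14.5687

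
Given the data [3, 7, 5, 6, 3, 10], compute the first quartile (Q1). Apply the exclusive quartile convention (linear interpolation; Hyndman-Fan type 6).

3

Step 1: Sort the data: [3, 3, 5, 6, 7, 10]
Step 2: n = 6
Step 3: Using the exclusive quartile method:
  Q1 = 3
  Q2 (median) = 5.5
  Q3 = 7.75
  IQR = Q3 - Q1 = 7.75 - 3 = 4.75
Step 4: Q1 = 3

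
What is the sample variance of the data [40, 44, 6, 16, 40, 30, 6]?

272

Step 1: Compute the mean: (40 + 44 + 6 + 16 + 40 + 30 + 6) / 7 = 26
Step 2: Compute squared deviations from the mean:
  (40 - 26)^2 = 196
  (44 - 26)^2 = 324
  (6 - 26)^2 = 400
  (16 - 26)^2 = 100
  (40 - 26)^2 = 196
  (30 - 26)^2 = 16
  (6 - 26)^2 = 400
Step 3: Sum of squared deviations = 1632
Step 4: Sample variance = 1632 / 6 = 272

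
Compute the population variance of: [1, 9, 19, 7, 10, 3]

33.4722

Step 1: Compute the mean: (1 + 9 + 19 + 7 + 10 + 3) / 6 = 8.1667
Step 2: Compute squared deviations from the mean:
  (1 - 8.1667)^2 = 51.3611
  (9 - 8.1667)^2 = 0.6944
  (19 - 8.1667)^2 = 117.3611
  (7 - 8.1667)^2 = 1.3611
  (10 - 8.1667)^2 = 3.3611
  (3 - 8.1667)^2 = 26.6944
Step 3: Sum of squared deviations = 200.8333
Step 4: Population variance = 200.8333 / 6 = 33.4722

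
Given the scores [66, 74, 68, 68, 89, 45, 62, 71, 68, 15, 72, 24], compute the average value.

60.1667

Step 1: Sum all values: 66 + 74 + 68 + 68 + 89 + 45 + 62 + 71 + 68 + 15 + 72 + 24 = 722
Step 2: Count the number of values: n = 12
Step 3: Mean = sum / n = 722 / 12 = 60.1667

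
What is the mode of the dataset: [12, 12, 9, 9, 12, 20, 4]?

12

Step 1: Count the frequency of each value:
  4: appears 1 time(s)
  9: appears 2 time(s)
  12: appears 3 time(s)
  20: appears 1 time(s)
Step 2: The value 12 appears most frequently (3 times).
Step 3: Mode = 12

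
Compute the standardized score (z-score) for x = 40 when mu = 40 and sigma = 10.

0

Step 1: Recall the z-score formula: z = (x - mu) / sigma
Step 2: Substitute values: z = (40 - 40) / 10
Step 3: z = 0 / 10 = 0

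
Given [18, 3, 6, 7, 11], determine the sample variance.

33.5

Step 1: Compute the mean: (18 + 3 + 6 + 7 + 11) / 5 = 9
Step 2: Compute squared deviations from the mean:
  (18 - 9)^2 = 81
  (3 - 9)^2 = 36
  (6 - 9)^2 = 9
  (7 - 9)^2 = 4
  (11 - 9)^2 = 4
Step 3: Sum of squared deviations = 134
Step 4: Sample variance = 134 / 4 = 33.5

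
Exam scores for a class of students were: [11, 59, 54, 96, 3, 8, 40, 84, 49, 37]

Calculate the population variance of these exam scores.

878.49

Step 1: Compute the mean: (11 + 59 + 54 + 96 + 3 + 8 + 40 + 84 + 49 + 37) / 10 = 44.1
Step 2: Compute squared deviations from the mean:
  (11 - 44.1)^2 = 1095.61
  (59 - 44.1)^2 = 222.01
  (54 - 44.1)^2 = 98.01
  (96 - 44.1)^2 = 2693.61
  (3 - 44.1)^2 = 1689.21
  (8 - 44.1)^2 = 1303.21
  (40 - 44.1)^2 = 16.81
  (84 - 44.1)^2 = 1592.01
  (49 - 44.1)^2 = 24.01
  (37 - 44.1)^2 = 50.41
Step 3: Sum of squared deviations = 8784.9
Step 4: Population variance = 8784.9 / 10 = 878.49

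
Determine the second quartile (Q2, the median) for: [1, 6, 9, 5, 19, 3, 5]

5

Step 1: Sort the data: [1, 3, 5, 5, 6, 9, 19]
Step 2: n = 7
Step 3: Q2 is the median. Since n is odd, it is the middle value at position 4: 5
Step 4: Q2 = 5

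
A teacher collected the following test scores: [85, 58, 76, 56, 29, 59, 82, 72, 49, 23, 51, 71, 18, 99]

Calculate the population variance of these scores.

532.6939

Step 1: Compute the mean: (85 + 58 + 76 + 56 + 29 + 59 + 82 + 72 + 49 + 23 + 51 + 71 + 18 + 99) / 14 = 59.1429
Step 2: Compute squared deviations from the mean:
  (85 - 59.1429)^2 = 668.5918
  (58 - 59.1429)^2 = 1.3061
  (76 - 59.1429)^2 = 284.1633
  (56 - 59.1429)^2 = 9.8776
  (29 - 59.1429)^2 = 908.5918
  (59 - 59.1429)^2 = 0.0204
  (82 - 59.1429)^2 = 522.449
  (72 - 59.1429)^2 = 165.3061
  (49 - 59.1429)^2 = 102.8776
  (23 - 59.1429)^2 = 1306.3061
  (51 - 59.1429)^2 = 66.3061
  (71 - 59.1429)^2 = 140.5918
  (18 - 59.1429)^2 = 1692.7347
  (99 - 59.1429)^2 = 1588.5918
Step 3: Sum of squared deviations = 7457.7143
Step 4: Population variance = 7457.7143 / 14 = 532.6939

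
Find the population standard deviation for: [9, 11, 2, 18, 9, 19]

5.7927

Step 1: Compute the mean: 11.3333
Step 2: Sum of squared deviations from the mean: 201.3333
Step 3: Population variance = 201.3333 / 6 = 33.5556
Step 4: Standard deviation = sqrt(33.5556) = 5.7927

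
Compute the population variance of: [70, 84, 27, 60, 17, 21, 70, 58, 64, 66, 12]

588.6281

Step 1: Compute the mean: (70 + 84 + 27 + 60 + 17 + 21 + 70 + 58 + 64 + 66 + 12) / 11 = 49.9091
Step 2: Compute squared deviations from the mean:
  (70 - 49.9091)^2 = 403.6446
  (84 - 49.9091)^2 = 1162.1901
  (27 - 49.9091)^2 = 524.8264
  (60 - 49.9091)^2 = 101.8264
  (17 - 49.9091)^2 = 1083.0083
  (21 - 49.9091)^2 = 835.7355
  (70 - 49.9091)^2 = 403.6446
  (58 - 49.9091)^2 = 65.4628
  (64 - 49.9091)^2 = 198.5537
  (66 - 49.9091)^2 = 258.9174
  (12 - 49.9091)^2 = 1437.0992
Step 3: Sum of squared deviations = 6474.9091
Step 4: Population variance = 6474.9091 / 11 = 588.6281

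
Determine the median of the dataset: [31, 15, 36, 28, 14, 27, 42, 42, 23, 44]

29.5

Step 1: Sort the data in ascending order: [14, 15, 23, 27, 28, 31, 36, 42, 42, 44]
Step 2: The number of values is n = 10.
Step 3: Since n is even, the median is the average of positions 5 and 6:
  Median = (28 + 31) / 2 = 29.5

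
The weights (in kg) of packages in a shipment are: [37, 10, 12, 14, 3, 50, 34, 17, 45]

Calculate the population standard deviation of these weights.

16.0278

Step 1: Compute the mean: 24.6667
Step 2: Sum of squared deviations from the mean: 2312
Step 3: Population variance = 2312 / 9 = 256.8889
Step 4: Standard deviation = sqrt(256.8889) = 16.0278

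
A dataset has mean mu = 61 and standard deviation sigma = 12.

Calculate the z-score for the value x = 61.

0

Step 1: Recall the z-score formula: z = (x - mu) / sigma
Step 2: Substitute values: z = (61 - 61) / 12
Step 3: z = 0 / 12 = 0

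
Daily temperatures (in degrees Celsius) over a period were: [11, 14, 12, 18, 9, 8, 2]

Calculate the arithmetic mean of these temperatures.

10.5714

Step 1: Sum all values: 11 + 14 + 12 + 18 + 9 + 8 + 2 = 74
Step 2: Count the number of values: n = 7
Step 3: Mean = sum / n = 74 / 7 = 10.5714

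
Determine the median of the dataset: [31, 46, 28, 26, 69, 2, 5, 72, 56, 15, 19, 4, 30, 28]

28

Step 1: Sort the data in ascending order: [2, 4, 5, 15, 19, 26, 28, 28, 30, 31, 46, 56, 69, 72]
Step 2: The number of values is n = 14.
Step 3: Since n is even, the median is the average of positions 7 and 8:
  Median = (28 + 28) / 2 = 28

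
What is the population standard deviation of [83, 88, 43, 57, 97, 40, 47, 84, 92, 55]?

21.058

Step 1: Compute the mean: 68.6
Step 2: Sum of squared deviations from the mean: 4434.4
Step 3: Population variance = 4434.4 / 10 = 443.44
Step 4: Standard deviation = sqrt(443.44) = 21.058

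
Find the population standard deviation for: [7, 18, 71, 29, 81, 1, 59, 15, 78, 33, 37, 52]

26.5972

Step 1: Compute the mean: 40.0833
Step 2: Sum of squared deviations from the mean: 8488.9167
Step 3: Population variance = 8488.9167 / 12 = 707.4097
Step 4: Standard deviation = sqrt(707.4097) = 26.5972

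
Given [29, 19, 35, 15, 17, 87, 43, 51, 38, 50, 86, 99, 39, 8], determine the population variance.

755.8571

Step 1: Compute the mean: (29 + 19 + 35 + 15 + 17 + 87 + 43 + 51 + 38 + 50 + 86 + 99 + 39 + 8) / 14 = 44
Step 2: Compute squared deviations from the mean:
  (29 - 44)^2 = 225
  (19 - 44)^2 = 625
  (35 - 44)^2 = 81
  (15 - 44)^2 = 841
  (17 - 44)^2 = 729
  (87 - 44)^2 = 1849
  (43 - 44)^2 = 1
  (51 - 44)^2 = 49
  (38 - 44)^2 = 36
  (50 - 44)^2 = 36
  (86 - 44)^2 = 1764
  (99 - 44)^2 = 3025
  (39 - 44)^2 = 25
  (8 - 44)^2 = 1296
Step 3: Sum of squared deviations = 10582
Step 4: Population variance = 10582 / 14 = 755.8571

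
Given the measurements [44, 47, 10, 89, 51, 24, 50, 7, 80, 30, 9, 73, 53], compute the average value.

43.6154

Step 1: Sum all values: 44 + 47 + 10 + 89 + 51 + 24 + 50 + 7 + 80 + 30 + 9 + 73 + 53 = 567
Step 2: Count the number of values: n = 13
Step 3: Mean = sum / n = 567 / 13 = 43.6154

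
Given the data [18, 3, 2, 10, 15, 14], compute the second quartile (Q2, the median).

12

Step 1: Sort the data: [2, 3, 10, 14, 15, 18]
Step 2: n = 6
Step 3: Q2 is the median. Since n is even, it is the average of the values at positions 3 and 4:
  Q2 = (10 + 14) / 2 = 12
Step 4: Q2 = 12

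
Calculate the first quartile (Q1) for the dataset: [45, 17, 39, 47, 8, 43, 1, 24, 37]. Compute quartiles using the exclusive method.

12.5

Step 1: Sort the data: [1, 8, 17, 24, 37, 39, 43, 45, 47]
Step 2: n = 9
Step 3: Using the exclusive quartile method:
  Q1 = 12.5
  Q2 (median) = 37
  Q3 = 44
  IQR = Q3 - Q1 = 44 - 12.5 = 31.5
Step 4: Q1 = 12.5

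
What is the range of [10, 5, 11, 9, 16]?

11

Step 1: Identify the maximum value: max = 16
Step 2: Identify the minimum value: min = 5
Step 3: Range = max - min = 16 - 5 = 11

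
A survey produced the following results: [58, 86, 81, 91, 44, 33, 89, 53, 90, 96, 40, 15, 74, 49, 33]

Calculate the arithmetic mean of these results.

62.1333

Step 1: Sum all values: 58 + 86 + 81 + 91 + 44 + 33 + 89 + 53 + 90 + 96 + 40 + 15 + 74 + 49 + 33 = 932
Step 2: Count the number of values: n = 15
Step 3: Mean = sum / n = 932 / 15 = 62.1333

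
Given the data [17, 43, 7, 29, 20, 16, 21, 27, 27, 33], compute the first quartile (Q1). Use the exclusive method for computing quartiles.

16.75

Step 1: Sort the data: [7, 16, 17, 20, 21, 27, 27, 29, 33, 43]
Step 2: n = 10
Step 3: Using the exclusive quartile method:
  Q1 = 16.75
  Q2 (median) = 24
  Q3 = 30
  IQR = Q3 - Q1 = 30 - 16.75 = 13.25
Step 4: Q1 = 16.75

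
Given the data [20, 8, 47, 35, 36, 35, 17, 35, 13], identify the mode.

35

Step 1: Count the frequency of each value:
  8: appears 1 time(s)
  13: appears 1 time(s)
  17: appears 1 time(s)
  20: appears 1 time(s)
  35: appears 3 time(s)
  36: appears 1 time(s)
  47: appears 1 time(s)
Step 2: The value 35 appears most frequently (3 times).
Step 3: Mode = 35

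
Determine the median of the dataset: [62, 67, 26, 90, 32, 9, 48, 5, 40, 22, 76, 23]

36

Step 1: Sort the data in ascending order: [5, 9, 22, 23, 26, 32, 40, 48, 62, 67, 76, 90]
Step 2: The number of values is n = 12.
Step 3: Since n is even, the median is the average of positions 6 and 7:
  Median = (32 + 40) / 2 = 36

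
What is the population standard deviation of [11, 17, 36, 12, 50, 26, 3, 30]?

14.3913

Step 1: Compute the mean: 23.125
Step 2: Sum of squared deviations from the mean: 1656.875
Step 3: Population variance = 1656.875 / 8 = 207.1094
Step 4: Standard deviation = sqrt(207.1094) = 14.3913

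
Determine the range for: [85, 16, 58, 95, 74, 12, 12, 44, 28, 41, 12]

83

Step 1: Identify the maximum value: max = 95
Step 2: Identify the minimum value: min = 12
Step 3: Range = max - min = 95 - 12 = 83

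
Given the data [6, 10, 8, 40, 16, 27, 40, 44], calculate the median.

21.5

Step 1: Sort the data in ascending order: [6, 8, 10, 16, 27, 40, 40, 44]
Step 2: The number of values is n = 8.
Step 3: Since n is even, the median is the average of positions 4 and 5:
  Median = (16 + 27) / 2 = 21.5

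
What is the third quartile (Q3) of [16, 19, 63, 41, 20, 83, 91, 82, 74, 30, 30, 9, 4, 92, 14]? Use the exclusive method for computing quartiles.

82

Step 1: Sort the data: [4, 9, 14, 16, 19, 20, 30, 30, 41, 63, 74, 82, 83, 91, 92]
Step 2: n = 15
Step 3: Using the exclusive quartile method:
  Q1 = 16
  Q2 (median) = 30
  Q3 = 82
  IQR = Q3 - Q1 = 82 - 16 = 66
Step 4: Q3 = 82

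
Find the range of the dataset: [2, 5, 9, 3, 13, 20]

18

Step 1: Identify the maximum value: max = 20
Step 2: Identify the minimum value: min = 2
Step 3: Range = max - min = 20 - 2 = 18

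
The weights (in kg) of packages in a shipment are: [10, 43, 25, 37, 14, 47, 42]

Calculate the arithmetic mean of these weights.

31.1429

Step 1: Sum all values: 10 + 43 + 25 + 37 + 14 + 47 + 42 = 218
Step 2: Count the number of values: n = 7
Step 3: Mean = sum / n = 218 / 7 = 31.1429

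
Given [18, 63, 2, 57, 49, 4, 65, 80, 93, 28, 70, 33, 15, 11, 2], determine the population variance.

876.8889

Step 1: Compute the mean: (18 + 63 + 2 + 57 + 49 + 4 + 65 + 80 + 93 + 28 + 70 + 33 + 15 + 11 + 2) / 15 = 39.3333
Step 2: Compute squared deviations from the mean:
  (18 - 39.3333)^2 = 455.1111
  (63 - 39.3333)^2 = 560.1111
  (2 - 39.3333)^2 = 1393.7778
  (57 - 39.3333)^2 = 312.1111
  (49 - 39.3333)^2 = 93.4444
  (4 - 39.3333)^2 = 1248.4444
  (65 - 39.3333)^2 = 658.7778
  (80 - 39.3333)^2 = 1653.7778
  (93 - 39.3333)^2 = 2880.1111
  (28 - 39.3333)^2 = 128.4444
  (70 - 39.3333)^2 = 940.4444
  (33 - 39.3333)^2 = 40.1111
  (15 - 39.3333)^2 = 592.1111
  (11 - 39.3333)^2 = 802.7778
  (2 - 39.3333)^2 = 1393.7778
Step 3: Sum of squared deviations = 13153.3333
Step 4: Population variance = 13153.3333 / 15 = 876.8889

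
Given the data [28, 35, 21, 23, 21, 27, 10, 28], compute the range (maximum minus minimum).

25

Step 1: Identify the maximum value: max = 35
Step 2: Identify the minimum value: min = 10
Step 3: Range = max - min = 35 - 10 = 25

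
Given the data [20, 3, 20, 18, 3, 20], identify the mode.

20

Step 1: Count the frequency of each value:
  3: appears 2 time(s)
  18: appears 1 time(s)
  20: appears 3 time(s)
Step 2: The value 20 appears most frequently (3 times).
Step 3: Mode = 20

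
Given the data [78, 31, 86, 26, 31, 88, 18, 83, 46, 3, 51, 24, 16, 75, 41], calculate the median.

41

Step 1: Sort the data in ascending order: [3, 16, 18, 24, 26, 31, 31, 41, 46, 51, 75, 78, 83, 86, 88]
Step 2: The number of values is n = 15.
Step 3: Since n is odd, the median is the middle value at position 8: 41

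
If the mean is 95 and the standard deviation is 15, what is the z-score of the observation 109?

0.9333

Step 1: Recall the z-score formula: z = (x - mu) / sigma
Step 2: Substitute values: z = (109 - 95) / 15
Step 3: z = 14 / 15 = 0.9333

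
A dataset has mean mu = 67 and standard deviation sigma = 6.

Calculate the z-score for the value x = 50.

-2.8333

Step 1: Recall the z-score formula: z = (x - mu) / sigma
Step 2: Substitute values: z = (50 - 67) / 6
Step 3: z = -17 / 6 = -2.8333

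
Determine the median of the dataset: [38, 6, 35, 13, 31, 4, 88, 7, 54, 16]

23.5

Step 1: Sort the data in ascending order: [4, 6, 7, 13, 16, 31, 35, 38, 54, 88]
Step 2: The number of values is n = 10.
Step 3: Since n is even, the median is the average of positions 5 and 6:
  Median = (16 + 31) / 2 = 23.5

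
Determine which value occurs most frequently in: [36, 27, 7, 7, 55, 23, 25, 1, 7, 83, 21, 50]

7

Step 1: Count the frequency of each value:
  1: appears 1 time(s)
  7: appears 3 time(s)
  21: appears 1 time(s)
  23: appears 1 time(s)
  25: appears 1 time(s)
  27: appears 1 time(s)
  36: appears 1 time(s)
  50: appears 1 time(s)
  55: appears 1 time(s)
  83: appears 1 time(s)
Step 2: The value 7 appears most frequently (3 times).
Step 3: Mode = 7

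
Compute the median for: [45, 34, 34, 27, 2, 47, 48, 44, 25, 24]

34

Step 1: Sort the data in ascending order: [2, 24, 25, 27, 34, 34, 44, 45, 47, 48]
Step 2: The number of values is n = 10.
Step 3: Since n is even, the median is the average of positions 5 and 6:
  Median = (34 + 34) / 2 = 34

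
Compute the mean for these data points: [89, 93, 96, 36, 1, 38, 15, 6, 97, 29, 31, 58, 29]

47.5385

Step 1: Sum all values: 89 + 93 + 96 + 36 + 1 + 38 + 15 + 6 + 97 + 29 + 31 + 58 + 29 = 618
Step 2: Count the number of values: n = 13
Step 3: Mean = sum / n = 618 / 13 = 47.5385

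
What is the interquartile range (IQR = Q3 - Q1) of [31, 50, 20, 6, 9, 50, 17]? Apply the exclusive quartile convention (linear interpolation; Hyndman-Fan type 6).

41

Step 1: Sort the data: [6, 9, 17, 20, 31, 50, 50]
Step 2: n = 7
Step 3: Using the exclusive quartile method:
  Q1 = 9
  Q2 (median) = 20
  Q3 = 50
  IQR = Q3 - Q1 = 50 - 9 = 41
Step 4: IQR = 41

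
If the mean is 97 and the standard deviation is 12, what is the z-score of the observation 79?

-1.5

Step 1: Recall the z-score formula: z = (x - mu) / sigma
Step 2: Substitute values: z = (79 - 97) / 12
Step 3: z = -18 / 12 = -1.5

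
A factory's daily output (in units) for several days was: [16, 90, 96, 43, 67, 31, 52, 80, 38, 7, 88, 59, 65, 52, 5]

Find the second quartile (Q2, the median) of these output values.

52

Step 1: Sort the data: [5, 7, 16, 31, 38, 43, 52, 52, 59, 65, 67, 80, 88, 90, 96]
Step 2: n = 15
Step 3: Q2 is the median. Since n is odd, it is the middle value at position 8: 52
Step 4: Q2 = 52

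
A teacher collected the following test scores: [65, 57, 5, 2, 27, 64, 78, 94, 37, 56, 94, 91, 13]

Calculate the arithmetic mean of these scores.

52.5385

Step 1: Sum all values: 65 + 57 + 5 + 2 + 27 + 64 + 78 + 94 + 37 + 56 + 94 + 91 + 13 = 683
Step 2: Count the number of values: n = 13
Step 3: Mean = sum / n = 683 / 13 = 52.5385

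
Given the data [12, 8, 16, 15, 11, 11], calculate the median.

11.5

Step 1: Sort the data in ascending order: [8, 11, 11, 12, 15, 16]
Step 2: The number of values is n = 6.
Step 3: Since n is even, the median is the average of positions 3 and 4:
  Median = (11 + 12) / 2 = 11.5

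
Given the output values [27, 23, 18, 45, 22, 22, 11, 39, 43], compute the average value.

27.7778

Step 1: Sum all values: 27 + 23 + 18 + 45 + 22 + 22 + 11 + 39 + 43 = 250
Step 2: Count the number of values: n = 9
Step 3: Mean = sum / n = 250 / 9 = 27.7778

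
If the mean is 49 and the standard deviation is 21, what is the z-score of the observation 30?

-0.9048

Step 1: Recall the z-score formula: z = (x - mu) / sigma
Step 2: Substitute values: z = (30 - 49) / 21
Step 3: z = -19 / 21 = -0.9048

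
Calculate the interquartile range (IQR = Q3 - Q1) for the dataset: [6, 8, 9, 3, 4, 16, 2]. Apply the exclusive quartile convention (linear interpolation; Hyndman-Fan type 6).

6

Step 1: Sort the data: [2, 3, 4, 6, 8, 9, 16]
Step 2: n = 7
Step 3: Using the exclusive quartile method:
  Q1 = 3
  Q2 (median) = 6
  Q3 = 9
  IQR = Q3 - Q1 = 9 - 3 = 6
Step 4: IQR = 6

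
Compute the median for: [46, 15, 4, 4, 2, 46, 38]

15

Step 1: Sort the data in ascending order: [2, 4, 4, 15, 38, 46, 46]
Step 2: The number of values is n = 7.
Step 3: Since n is odd, the median is the middle value at position 4: 15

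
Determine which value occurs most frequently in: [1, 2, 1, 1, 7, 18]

1

Step 1: Count the frequency of each value:
  1: appears 3 time(s)
  2: appears 1 time(s)
  7: appears 1 time(s)
  18: appears 1 time(s)
Step 2: The value 1 appears most frequently (3 times).
Step 3: Mode = 1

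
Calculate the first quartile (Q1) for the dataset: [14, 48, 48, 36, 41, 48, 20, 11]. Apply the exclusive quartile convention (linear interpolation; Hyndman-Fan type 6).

15.5

Step 1: Sort the data: [11, 14, 20, 36, 41, 48, 48, 48]
Step 2: n = 8
Step 3: Using the exclusive quartile method:
  Q1 = 15.5
  Q2 (median) = 38.5
  Q3 = 48
  IQR = Q3 - Q1 = 48 - 15.5 = 32.5
Step 4: Q1 = 15.5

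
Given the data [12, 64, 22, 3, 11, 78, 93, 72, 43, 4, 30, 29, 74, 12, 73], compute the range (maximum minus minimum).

90

Step 1: Identify the maximum value: max = 93
Step 2: Identify the minimum value: min = 3
Step 3: Range = max - min = 93 - 3 = 90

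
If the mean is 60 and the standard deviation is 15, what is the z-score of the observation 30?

-2

Step 1: Recall the z-score formula: z = (x - mu) / sigma
Step 2: Substitute values: z = (30 - 60) / 15
Step 3: z = -30 / 15 = -2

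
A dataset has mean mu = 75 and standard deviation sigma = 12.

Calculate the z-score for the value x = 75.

0

Step 1: Recall the z-score formula: z = (x - mu) / sigma
Step 2: Substitute values: z = (75 - 75) / 12
Step 3: z = 0 / 12 = 0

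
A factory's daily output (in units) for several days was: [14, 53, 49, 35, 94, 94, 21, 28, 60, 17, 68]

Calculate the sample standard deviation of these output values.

28.6613

Step 1: Compute the mean: 48.4545
Step 2: Sum of squared deviations from the mean: 8214.7273
Step 3: Sample variance = 8214.7273 / 10 = 821.4727
Step 4: Standard deviation = sqrt(821.4727) = 28.6613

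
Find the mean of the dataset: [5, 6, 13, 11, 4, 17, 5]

8.7143

Step 1: Sum all values: 5 + 6 + 13 + 11 + 4 + 17 + 5 = 61
Step 2: Count the number of values: n = 7
Step 3: Mean = sum / n = 61 / 7 = 8.7143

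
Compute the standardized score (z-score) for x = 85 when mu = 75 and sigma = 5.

2

Step 1: Recall the z-score formula: z = (x - mu) / sigma
Step 2: Substitute values: z = (85 - 75) / 5
Step 3: z = 10 / 5 = 2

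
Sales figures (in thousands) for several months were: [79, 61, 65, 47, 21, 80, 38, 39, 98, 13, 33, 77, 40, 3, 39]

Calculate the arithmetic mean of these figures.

48.8667

Step 1: Sum all values: 79 + 61 + 65 + 47 + 21 + 80 + 38 + 39 + 98 + 13 + 33 + 77 + 40 + 3 + 39 = 733
Step 2: Count the number of values: n = 15
Step 3: Mean = sum / n = 733 / 15 = 48.8667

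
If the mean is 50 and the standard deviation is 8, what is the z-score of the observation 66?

2

Step 1: Recall the z-score formula: z = (x - mu) / sigma
Step 2: Substitute values: z = (66 - 50) / 8
Step 3: z = 16 / 8 = 2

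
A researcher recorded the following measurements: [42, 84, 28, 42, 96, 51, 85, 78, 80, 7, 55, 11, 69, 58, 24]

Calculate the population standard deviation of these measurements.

27.1416

Step 1: Compute the mean: 54
Step 2: Sum of squared deviations from the mean: 11050
Step 3: Population variance = 11050 / 15 = 736.6667
Step 4: Standard deviation = sqrt(736.6667) = 27.1416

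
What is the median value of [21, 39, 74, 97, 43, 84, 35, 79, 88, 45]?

59.5

Step 1: Sort the data in ascending order: [21, 35, 39, 43, 45, 74, 79, 84, 88, 97]
Step 2: The number of values is n = 10.
Step 3: Since n is even, the median is the average of positions 5 and 6:
  Median = (45 + 74) / 2 = 59.5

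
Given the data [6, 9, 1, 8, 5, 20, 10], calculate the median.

8

Step 1: Sort the data in ascending order: [1, 5, 6, 8, 9, 10, 20]
Step 2: The number of values is n = 7.
Step 3: Since n is odd, the median is the middle value at position 4: 8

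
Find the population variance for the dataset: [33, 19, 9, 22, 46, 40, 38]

150.5306

Step 1: Compute the mean: (33 + 19 + 9 + 22 + 46 + 40 + 38) / 7 = 29.5714
Step 2: Compute squared deviations from the mean:
  (33 - 29.5714)^2 = 11.7551
  (19 - 29.5714)^2 = 111.7551
  (9 - 29.5714)^2 = 423.1837
  (22 - 29.5714)^2 = 57.3265
  (46 - 29.5714)^2 = 269.898
  (40 - 29.5714)^2 = 108.7551
  (38 - 29.5714)^2 = 71.0408
Step 3: Sum of squared deviations = 1053.7143
Step 4: Population variance = 1053.7143 / 7 = 150.5306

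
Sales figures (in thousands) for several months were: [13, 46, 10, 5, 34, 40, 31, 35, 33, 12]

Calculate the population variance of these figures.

187.69

Step 1: Compute the mean: (13 + 46 + 10 + 5 + 34 + 40 + 31 + 35 + 33 + 12) / 10 = 25.9
Step 2: Compute squared deviations from the mean:
  (13 - 25.9)^2 = 166.41
  (46 - 25.9)^2 = 404.01
  (10 - 25.9)^2 = 252.81
  (5 - 25.9)^2 = 436.81
  (34 - 25.9)^2 = 65.61
  (40 - 25.9)^2 = 198.81
  (31 - 25.9)^2 = 26.01
  (35 - 25.9)^2 = 82.81
  (33 - 25.9)^2 = 50.41
  (12 - 25.9)^2 = 193.21
Step 3: Sum of squared deviations = 1876.9
Step 4: Population variance = 1876.9 / 10 = 187.69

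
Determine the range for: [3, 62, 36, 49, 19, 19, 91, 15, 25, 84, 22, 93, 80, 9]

90

Step 1: Identify the maximum value: max = 93
Step 2: Identify the minimum value: min = 3
Step 3: Range = max - min = 93 - 3 = 90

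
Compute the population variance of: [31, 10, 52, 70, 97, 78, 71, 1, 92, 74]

996.24

Step 1: Compute the mean: (31 + 10 + 52 + 70 + 97 + 78 + 71 + 1 + 92 + 74) / 10 = 57.6
Step 2: Compute squared deviations from the mean:
  (31 - 57.6)^2 = 707.56
  (10 - 57.6)^2 = 2265.76
  (52 - 57.6)^2 = 31.36
  (70 - 57.6)^2 = 153.76
  (97 - 57.6)^2 = 1552.36
  (78 - 57.6)^2 = 416.16
  (71 - 57.6)^2 = 179.56
  (1 - 57.6)^2 = 3203.56
  (92 - 57.6)^2 = 1183.36
  (74 - 57.6)^2 = 268.96
Step 3: Sum of squared deviations = 9962.4
Step 4: Population variance = 9962.4 / 10 = 996.24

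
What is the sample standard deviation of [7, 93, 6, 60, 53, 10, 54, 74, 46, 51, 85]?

30.2754

Step 1: Compute the mean: 49
Step 2: Sum of squared deviations from the mean: 9166
Step 3: Sample variance = 9166 / 10 = 916.6
Step 4: Standard deviation = sqrt(916.6) = 30.2754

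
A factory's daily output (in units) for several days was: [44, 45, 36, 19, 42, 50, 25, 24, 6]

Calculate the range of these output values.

44

Step 1: Identify the maximum value: max = 50
Step 2: Identify the minimum value: min = 6
Step 3: Range = max - min = 50 - 6 = 44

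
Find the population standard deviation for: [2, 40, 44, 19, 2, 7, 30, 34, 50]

17.4292

Step 1: Compute the mean: 25.3333
Step 2: Sum of squared deviations from the mean: 2734
Step 3: Population variance = 2734 / 9 = 303.7778
Step 4: Standard deviation = sqrt(303.7778) = 17.4292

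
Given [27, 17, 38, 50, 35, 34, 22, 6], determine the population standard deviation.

12.7861

Step 1: Compute the mean: 28.625
Step 2: Sum of squared deviations from the mean: 1307.875
Step 3: Population variance = 1307.875 / 8 = 163.4844
Step 4: Standard deviation = sqrt(163.4844) = 12.7861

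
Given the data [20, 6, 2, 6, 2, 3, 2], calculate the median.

3

Step 1: Sort the data in ascending order: [2, 2, 2, 3, 6, 6, 20]
Step 2: The number of values is n = 7.
Step 3: Since n is odd, the median is the middle value at position 4: 3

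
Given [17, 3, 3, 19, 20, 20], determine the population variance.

57.8889

Step 1: Compute the mean: (17 + 3 + 3 + 19 + 20 + 20) / 6 = 13.6667
Step 2: Compute squared deviations from the mean:
  (17 - 13.6667)^2 = 11.1111
  (3 - 13.6667)^2 = 113.7778
  (3 - 13.6667)^2 = 113.7778
  (19 - 13.6667)^2 = 28.4444
  (20 - 13.6667)^2 = 40.1111
  (20 - 13.6667)^2 = 40.1111
Step 3: Sum of squared deviations = 347.3333
Step 4: Population variance = 347.3333 / 6 = 57.8889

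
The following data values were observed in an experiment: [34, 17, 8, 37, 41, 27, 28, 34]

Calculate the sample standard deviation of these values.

10.9772

Step 1: Compute the mean: 28.25
Step 2: Sum of squared deviations from the mean: 843.5
Step 3: Sample variance = 843.5 / 7 = 120.5
Step 4: Standard deviation = sqrt(120.5) = 10.9772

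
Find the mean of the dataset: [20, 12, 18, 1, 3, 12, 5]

10.1429

Step 1: Sum all values: 20 + 12 + 18 + 1 + 3 + 12 + 5 = 71
Step 2: Count the number of values: n = 7
Step 3: Mean = sum / n = 71 / 7 = 10.1429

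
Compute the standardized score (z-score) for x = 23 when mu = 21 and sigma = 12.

0.1667

Step 1: Recall the z-score formula: z = (x - mu) / sigma
Step 2: Substitute values: z = (23 - 21) / 12
Step 3: z = 2 / 12 = 0.1667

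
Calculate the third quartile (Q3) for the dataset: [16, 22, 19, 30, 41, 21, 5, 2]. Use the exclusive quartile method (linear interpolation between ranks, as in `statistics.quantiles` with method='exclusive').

28

Step 1: Sort the data: [2, 5, 16, 19, 21, 22, 30, 41]
Step 2: n = 8
Step 3: Using the exclusive quartile method:
  Q1 = 7.75
  Q2 (median) = 20
  Q3 = 28
  IQR = Q3 - Q1 = 28 - 7.75 = 20.25
Step 4: Q3 = 28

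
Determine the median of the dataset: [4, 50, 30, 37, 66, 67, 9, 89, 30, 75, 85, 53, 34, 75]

51.5

Step 1: Sort the data in ascending order: [4, 9, 30, 30, 34, 37, 50, 53, 66, 67, 75, 75, 85, 89]
Step 2: The number of values is n = 14.
Step 3: Since n is even, the median is the average of positions 7 and 8:
  Median = (50 + 53) / 2 = 51.5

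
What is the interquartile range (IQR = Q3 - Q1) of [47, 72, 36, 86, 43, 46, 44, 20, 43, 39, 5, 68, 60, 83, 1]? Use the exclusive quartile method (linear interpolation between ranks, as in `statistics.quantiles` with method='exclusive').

32

Step 1: Sort the data: [1, 5, 20, 36, 39, 43, 43, 44, 46, 47, 60, 68, 72, 83, 86]
Step 2: n = 15
Step 3: Using the exclusive quartile method:
  Q1 = 36
  Q2 (median) = 44
  Q3 = 68
  IQR = Q3 - Q1 = 68 - 36 = 32
Step 4: IQR = 32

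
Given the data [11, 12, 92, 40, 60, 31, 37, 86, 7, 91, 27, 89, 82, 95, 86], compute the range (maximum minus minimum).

88

Step 1: Identify the maximum value: max = 95
Step 2: Identify the minimum value: min = 7
Step 3: Range = max - min = 95 - 7 = 88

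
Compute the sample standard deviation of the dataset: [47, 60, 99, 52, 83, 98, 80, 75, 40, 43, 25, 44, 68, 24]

24.6229

Step 1: Compute the mean: 59.8571
Step 2: Sum of squared deviations from the mean: 7881.7143
Step 3: Sample variance = 7881.7143 / 13 = 606.2857
Step 4: Standard deviation = sqrt(606.2857) = 24.6229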